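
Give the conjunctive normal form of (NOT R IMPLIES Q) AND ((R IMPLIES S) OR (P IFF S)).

(R OR Q) AND (NOT R OR S OR NOT P)

(NOT R IMPLIES Q) AND ((R IMPLIES S) OR (P IFF S))
= (NOT NOT R OR Q) AND ((R IMPLIES S) OR (P IFF S))   — eliminate IMPLIES
= (NOT NOT R OR Q) AND (NOT R OR S OR (P IFF S))   — eliminate IMPLIES
= (NOT NOT R OR Q) AND (NOT R OR S OR ((P IMPLIES S) AND (S IMPLIES P)))   — eliminate IFF
= (NOT NOT R OR Q) AND (NOT R OR S OR ((NOT P OR S) AND (S IMPLIES P)))   — eliminate IMPLIES
= (NOT NOT R OR Q) AND (NOT R OR S OR ((NOT P OR S) AND (NOT S OR P)))   — eliminate IMPLIES
= (R OR Q) AND (NOT R OR S OR ((NOT P OR S) AND (NOT S OR P)))   — double negation
= (R OR Q) AND (NOT R OR S OR NOT P OR S) AND (NOT R OR S OR NOT S OR P)   — distribute OR over AND
= (R OR Q) AND (NOT R OR S OR NOT P)   — simplify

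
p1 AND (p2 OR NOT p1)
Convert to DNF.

p1 AND (p2 OR NOT p1)
= (p1 AND p2) OR (p1 AND NOT p1)   [distribute AND over OR]
= p1 AND p2   [simplify]

p1 AND p2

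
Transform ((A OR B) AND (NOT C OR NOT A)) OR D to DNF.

(A AND NOT C) OR (B AND NOT C) OR (B AND NOT A) OR D

((A OR B) AND (NOT C OR NOT A)) OR D
≡ (A AND NOT C) OR (A AND NOT A) OR (B AND NOT C) OR (B AND NOT A) OR D   [distribute AND over OR]
≡ (A AND NOT C) OR (B AND NOT C) OR (B AND NOT A) OR D   [simplify]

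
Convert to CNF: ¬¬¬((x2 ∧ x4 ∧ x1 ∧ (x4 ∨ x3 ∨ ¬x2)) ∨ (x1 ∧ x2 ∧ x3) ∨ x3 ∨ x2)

¬¬¬((x2 ∧ x4 ∧ x1 ∧ (x4 ∨ x3 ∨ ¬x2)) ∨ (x1 ∧ x2 ∧ x3) ∨ x3 ∨ x2)
⇔ ¬((x2 ∧ x4 ∧ x1 ∧ (x4 ∨ x3 ∨ ¬x2)) ∨ (x1 ∧ x2 ∧ x3) ∨ x3 ∨ x2)   — double negation
⇔ ¬(x2 ∧ x4 ∧ x1 ∧ (x4 ∨ x3 ∨ ¬x2)) ∧ ¬(x1 ∧ x2 ∧ x3) ∧ ¬x3 ∧ ¬x2   — De Morgan
⇔ (¬x2 ∨ ¬x4 ∨ ¬x1 ∨ ¬(x4 ∨ x3 ∨ ¬x2)) ∧ ¬(x1 ∧ x2 ∧ x3) ∧ ¬x3 ∧ ¬x2   — De Morgan
⇔ (¬x2 ∨ ¬x4 ∨ ¬x1 ∨ (¬x4 ∧ ¬x3 ∧ ¬¬x2)) ∧ ¬(x1 ∧ x2 ∧ x3) ∧ ¬x3 ∧ ¬x2   — De Morgan
⇔ (¬x2 ∨ ¬x4 ∨ ¬x1 ∨ (¬x4 ∧ ¬x3 ∧ x2)) ∧ ¬(x1 ∧ x2 ∧ x3) ∧ ¬x3 ∧ ¬x2   — double negation
⇔ (¬x2 ∨ ¬x4 ∨ ¬x1 ∨ (¬x4 ∧ ¬x3 ∧ x2)) ∧ (¬x1 ∨ ¬x2 ∨ ¬x3) ∧ ¬x3 ∧ ¬x2   — De Morgan
⇔ (¬x2 ∨ ¬x4 ∨ ¬x1 ∨ ¬x4) ∧ (¬x2 ∨ ¬x4 ∨ ¬x1 ∨ ¬x3) ∧ (¬x2 ∨ ¬x4 ∨ ¬x1 ∨ x2) ∧ (¬x1 ∨ ¬x2 ∨ ¬x3) ∧ ¬x3 ∧ ¬x2   — distribute ∨ over ∧
⇔ ¬x3 ∧ ¬x2   — simplify

¬x3 ∧ ¬x2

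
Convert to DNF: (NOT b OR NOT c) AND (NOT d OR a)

(NOT b AND NOT d) OR (NOT b AND a) OR (NOT c AND NOT d) OR (NOT c AND a)

(NOT b OR NOT c) AND (NOT d OR a)
⇔ (NOT b AND NOT d) OR (NOT b AND a) OR (NOT c AND NOT d) OR (NOT c AND a)   — distribute AND over OR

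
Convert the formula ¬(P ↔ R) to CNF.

¬(P ↔ R)
⇔ ¬((P → R) ∧ (R → P))   (eliminate ↔)
⇔ ¬((¬P ∨ R) ∧ (R → P))   (eliminate →)
⇔ ¬((¬P ∨ R) ∧ (¬R ∨ P))   (eliminate →)
⇔ ¬(¬P ∨ R) ∨ ¬(¬R ∨ P)   (De Morgan)
⇔ (¬¬P ∧ ¬R) ∨ ¬(¬R ∨ P)   (De Morgan)
⇔ (P ∧ ¬R) ∨ ¬(¬R ∨ P)   (double negation)
⇔ (P ∧ ¬R) ∨ (¬¬R ∧ ¬P)   (De Morgan)
⇔ (P ∧ ¬R) ∨ (R ∧ ¬P)   (double negation)
⇔ (P ∨ R) ∧ (P ∨ ¬P) ∧ (¬R ∨ R) ∧ (¬R ∨ ¬P)   (distribute ∨ over ∧)
⇔ (P ∨ R) ∧ (¬R ∨ ¬P)   (simplify)

(P ∨ R) ∧ (¬R ∨ ¬P)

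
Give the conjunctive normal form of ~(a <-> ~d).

(a | ~d) & (d | ~a)

~(a <-> ~d)
⇔ ~((a -> ~d) & (~d -> a))   (eliminate <->)
⇔ ~((~a | ~d) & (~d -> a))   (eliminate ->)
⇔ ~((~a | ~d) & (~~d | a))   (eliminate ->)
⇔ ~(~a | ~d) | ~(~~d | a)   (De Morgan)
⇔ (~~a & ~~d) | ~(~~d | a)   (De Morgan)
⇔ (a & ~~d) | ~(~~d | a)   (double negation)
⇔ (a & d) | ~(~~d | a)   (double negation)
⇔ (a & d) | (~~~d & ~a)   (De Morgan)
⇔ (a & d) | (~d & ~a)   (double negation)
⇔ (a | ~d) & (a | ~a) & (d | ~d) & (d | ~a)   (distribute | over &)
⇔ (a | ~d) & (d | ~a)   (simplify)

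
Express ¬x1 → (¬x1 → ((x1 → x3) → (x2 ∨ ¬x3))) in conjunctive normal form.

x1 ∨ x2 ∨ ¬x3

¬x1 → (¬x1 → ((x1 → x3) → (x2 ∨ ¬x3)))
≡ ¬¬x1 ∨ (¬x1 → ((x1 → x3) → (x2 ∨ ¬x3)))   [eliminate →]
≡ ¬¬x1 ∨ ¬¬x1 ∨ ((x1 → x3) → (x2 ∨ ¬x3))   [eliminate →]
≡ ¬¬x1 ∨ ¬¬x1 ∨ ¬(x1 → x3) ∨ x2 ∨ ¬x3   [eliminate →]
≡ ¬¬x1 ∨ ¬¬x1 ∨ ¬(¬x1 ∨ x3) ∨ x2 ∨ ¬x3   [eliminate →]
≡ x1 ∨ ¬¬x1 ∨ ¬(¬x1 ∨ x3) ∨ x2 ∨ ¬x3   [double negation]
≡ x1 ∨ x1 ∨ ¬(¬x1 ∨ x3) ∨ x2 ∨ ¬x3   [double negation]
≡ x1 ∨ x1 ∨ (¬¬x1 ∧ ¬x3) ∨ x2 ∨ ¬x3   [De Morgan]
≡ x1 ∨ x1 ∨ (x1 ∧ ¬x3) ∨ x2 ∨ ¬x3   [double negation]
≡ (x1 ∨ x1 ∨ x1 ∨ x2 ∨ ¬x3) ∧ (x1 ∨ x1 ∨ ¬x3 ∨ x2 ∨ ¬x3)   [distribute ∨ over ∧]
≡ x1 ∨ x2 ∨ ¬x3   [simplify]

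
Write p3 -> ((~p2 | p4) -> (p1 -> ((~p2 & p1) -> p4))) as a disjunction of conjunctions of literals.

p3 -> ((~p2 | p4) -> (p1 -> ((~p2 & p1) -> p4)))
⇔ ~p3 | ((~p2 | p4) -> (p1 -> ((~p2 & p1) -> p4)))
⇔ ~p3 | ~(~p2 | p4) | (p1 -> ((~p2 & p1) -> p4))
⇔ ~p3 | ~(~p2 | p4) | ~p1 | ((~p2 & p1) -> p4)
⇔ ~p3 | ~(~p2 | p4) | ~p1 | ~(~p2 & p1) | p4
⇔ ~p3 | (~~p2 & ~p4) | ~p1 | ~(~p2 & p1) | p4
⇔ ~p3 | (p2 & ~p4) | ~p1 | ~(~p2 & p1) | p4
⇔ ~p3 | (p2 & ~p4) | ~p1 | ~~p2 | ~p1 | p4
⇔ ~p3 | (p2 & ~p4) | ~p1 | p2 | ~p1 | p4
⇔ ~p3 | ~p1 | p2 | p4

~p3 | ~p1 | p2 | p4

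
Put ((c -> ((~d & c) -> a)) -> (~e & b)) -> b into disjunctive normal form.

(~c & e) | (~c & ~b) | (d & e) | (d & ~b) | (a & e) | (a & ~b) | b

((c -> ((~d & c) -> a)) -> (~e & b)) -> b
= ~((c -> ((~d & c) -> a)) -> (~e & b)) | b   [eliminate ->]
= ~(~(c -> ((~d & c) -> a)) | (~e & b)) | b   [eliminate ->]
= ~(~(~c | ((~d & c) -> a)) | (~e & b)) | b   [eliminate ->]
= ~(~(~c | ~(~d & c) | a) | (~e & b)) | b   [eliminate ->]
= (~~(~c | ~(~d & c) | a) & ~(~e & b)) | b   [De Morgan]
= ((~c | ~(~d & c) | a) & ~(~e & b)) | b   [double negation]
= ((~c | ~~d | ~c | a) & ~(~e & b)) | b   [De Morgan]
= ((~c | d | ~c | a) & ~(~e & b)) | b   [double negation]
= ((~c | d | ~c | a) & (~~e | ~b)) | b   [De Morgan]
= ((~c | d | ~c | a) & (e | ~b)) | b   [double negation]
= (~c & e) | (~c & ~b) | (d & e) | (d & ~b) | (~c & e) | (~c & ~b) | (a & e) | (a & ~b) | b   [distribute & over |]
= (~c & e) | (~c & ~b) | (d & e) | (d & ~b) | (a & e) | (a & ~b) | b   [simplify]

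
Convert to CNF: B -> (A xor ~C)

(~B | A | ~C) & (~B | ~A | C)

B -> (A xor ~C)
≡ ~B | (A xor ~C)   — eliminate ->
≡ ~B | ((A | ~C) & ~(A & ~C))   — expand xor
≡ ~B | ((A | ~C) & (~A | ~~C))   — De Morgan
≡ ~B | ((A | ~C) & (~A | C))   — double negation
≡ (~B | A | ~C) & (~B | ~A | C)   — distribute | over &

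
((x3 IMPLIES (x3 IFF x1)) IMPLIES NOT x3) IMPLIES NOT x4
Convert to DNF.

(x1 AND x3) OR NOT x4

((x3 IMPLIES (x3 IFF x1)) IMPLIES NOT x3) IMPLIES NOT x4
= NOT ((x3 IMPLIES (x3 IFF x1)) IMPLIES NOT x3) OR NOT x4   [eliminate IMPLIES]
= NOT (NOT (x3 IMPLIES (x3 IFF x1)) OR NOT x3) OR NOT x4   [eliminate IMPLIES]
= NOT (NOT (NOT x3 OR (x3 IFF x1)) OR NOT x3) OR NOT x4   [eliminate IMPLIES]
= NOT (NOT (NOT x3 OR ((x3 IMPLIES x1) AND (x1 IMPLIES x3))) OR NOT x3) OR NOT x4   [eliminate IFF]
= NOT (NOT (NOT x3 OR ((NOT x3 OR x1) AND (x1 IMPLIES x3))) OR NOT x3) OR NOT x4   [eliminate IMPLIES]
= NOT (NOT (NOT x3 OR ((NOT x3 OR x1) AND (NOT x1 OR x3))) OR NOT x3) OR NOT x4   [eliminate IMPLIES]
= (NOT NOT (NOT x3 OR ((NOT x3 OR x1) AND (NOT x1 OR x3))) AND NOT NOT x3) OR NOT x4   [De Morgan]
= ((NOT x3 OR ((NOT x3 OR x1) AND (NOT x1 OR x3))) AND NOT NOT x3) OR NOT x4   [double negation]
= ((NOT x3 OR ((NOT x3 OR x1) AND (NOT x1 OR x3))) AND x3) OR NOT x4   [double negation]
= (NOT x3 AND x3) OR (NOT x3 AND NOT x1 AND x3) OR (NOT x3 AND x3 AND x3) OR (x1 AND NOT x1 AND x3) OR (x1 AND x3 AND x3) OR NOT x4   [distribute AND over OR]
= (x1 AND x3) OR NOT x4   [simplify]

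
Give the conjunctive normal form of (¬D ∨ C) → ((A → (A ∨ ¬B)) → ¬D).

(¬C ∨ A ∨ ¬D) ∧ (¬C ∨ ¬A ∨ ¬D) ∧ (¬C ∨ B ∨ ¬D)

(¬D ∨ C) → ((A → (A ∨ ¬B)) → ¬D)
⇔ ¬(¬D ∨ C) ∨ ((A → (A ∨ ¬B)) → ¬D)
⇔ ¬(¬D ∨ C) ∨ ¬(A → (A ∨ ¬B)) ∨ ¬D
⇔ ¬(¬D ∨ C) ∨ ¬(¬A ∨ A ∨ ¬B) ∨ ¬D
⇔ (¬¬D ∧ ¬C) ∨ ¬(¬A ∨ A ∨ ¬B) ∨ ¬D
⇔ (D ∧ ¬C) ∨ ¬(¬A ∨ A ∨ ¬B) ∨ ¬D
⇔ (D ∧ ¬C) ∨ (¬¬A ∧ ¬A ∧ ¬¬B) ∨ ¬D
⇔ (D ∧ ¬C) ∨ (A ∧ ¬A ∧ ¬¬B) ∨ ¬D
⇔ (D ∧ ¬C) ∨ (A ∧ ¬A ∧ B) ∨ ¬D
⇔ (D ∨ A ∨ ¬D) ∧ (D ∨ ¬A ∨ ¬D) ∧ (D ∨ B ∨ ¬D) ∧ (¬C ∨ A ∨ ¬D) ∧ (¬C ∨ ¬A ∨ ¬D) ∧ (¬C ∨ B ∨ ¬D)
⇔ (¬C ∨ A ∨ ¬D) ∧ (¬C ∨ ¬A ∨ ¬D) ∧ (¬C ∨ B ∨ ¬D)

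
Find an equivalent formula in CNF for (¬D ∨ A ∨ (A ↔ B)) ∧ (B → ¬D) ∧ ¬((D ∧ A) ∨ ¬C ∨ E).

(¬B ∨ ¬D) ∧ (¬D ∨ ¬A) ∧ C ∧ ¬E

(¬D ∨ A ∨ (A ↔ B)) ∧ (B → ¬D) ∧ ¬((D ∧ A) ∨ ¬C ∨ E)
≡ (¬D ∨ A ∨ ((A → B) ∧ (B → A))) ∧ (B → ¬D) ∧ ¬((D ∧ A) ∨ ¬C ∨ E)   (eliminate ↔)
≡ (¬D ∨ A ∨ ((¬A ∨ B) ∧ (B → A))) ∧ (B → ¬D) ∧ ¬((D ∧ A) ∨ ¬C ∨ E)   (eliminate →)
≡ (¬D ∨ A ∨ ((¬A ∨ B) ∧ (¬B ∨ A))) ∧ (B → ¬D) ∧ ¬((D ∧ A) ∨ ¬C ∨ E)   (eliminate →)
≡ (¬D ∨ A ∨ ((¬A ∨ B) ∧ (¬B ∨ A))) ∧ (¬B ∨ ¬D) ∧ ¬((D ∧ A) ∨ ¬C ∨ E)   (eliminate →)
≡ (¬D ∨ A ∨ ((¬A ∨ B) ∧ (¬B ∨ A))) ∧ (¬B ∨ ¬D) ∧ ¬(D ∧ A) ∧ ¬¬C ∧ ¬E   (De Morgan)
≡ (¬D ∨ A ∨ ((¬A ∨ B) ∧ (¬B ∨ A))) ∧ (¬B ∨ ¬D) ∧ (¬D ∨ ¬A) ∧ ¬¬C ∧ ¬E   (De Morgan)
≡ (¬D ∨ A ∨ ((¬A ∨ B) ∧ (¬B ∨ A))) ∧ (¬B ∨ ¬D) ∧ (¬D ∨ ¬A) ∧ C ∧ ¬E   (double negation)
≡ (¬D ∨ A ∨ ¬A ∨ B) ∧ (¬D ∨ A ∨ ¬B ∨ A) ∧ (¬B ∨ ¬D) ∧ (¬D ∨ ¬A) ∧ C ∧ ¬E   (distribute ∨ over ∧)
≡ (¬B ∨ ¬D) ∧ (¬D ∨ ¬A) ∧ C ∧ ¬E   (simplify)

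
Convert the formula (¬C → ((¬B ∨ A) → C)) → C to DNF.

(¬C → ((¬B ∨ A) → C)) → C
⇔ ¬(¬C → ((¬B ∨ A) → C)) ∨ C   — eliminate →
⇔ ¬(¬¬C ∨ ((¬B ∨ A) → C)) ∨ C   — eliminate →
⇔ ¬(¬¬C ∨ ¬(¬B ∨ A) ∨ C) ∨ C   — eliminate →
⇔ (¬¬¬C ∧ ¬¬(¬B ∨ A) ∧ ¬C) ∨ C   — De Morgan
⇔ (¬C ∧ ¬¬(¬B ∨ A) ∧ ¬C) ∨ C   — double negation
⇔ (¬C ∧ (¬B ∨ A) ∧ ¬C) ∨ C   — double negation
⇔ (¬C ∧ ¬B ∧ ¬C) ∨ (¬C ∧ A ∧ ¬C) ∨ C   — distribute ∧ over ∨
⇔ (¬C ∧ ¬B) ∨ (¬C ∧ A) ∨ C   — simplify

(¬C ∧ ¬B) ∨ (¬C ∧ A) ∨ C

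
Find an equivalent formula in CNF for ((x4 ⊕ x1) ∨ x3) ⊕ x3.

((x4 ⊕ x1) ∨ x3) ⊕ x3
≡ ((x4 ⊕ x1) ∨ x3 ∨ x3) ∧ ¬(((x4 ⊕ x1) ∨ x3) ∧ x3)   [expand ⊕]
≡ (((x4 ∨ x1) ∧ ¬(x4 ∧ x1)) ∨ x3 ∨ x3) ∧ ¬(((x4 ⊕ x1) ∨ x3) ∧ x3)   [expand ⊕]
≡ (((x4 ∨ x1) ∧ ¬(x4 ∧ x1)) ∨ x3 ∨ x3) ∧ ¬((((x4 ∨ x1) ∧ ¬(x4 ∧ x1)) ∨ x3) ∧ x3)   [expand ⊕]
≡ (((x4 ∨ x1) ∧ (¬x4 ∨ ¬x1)) ∨ x3 ∨ x3) ∧ ¬((((x4 ∨ x1) ∧ ¬(x4 ∧ x1)) ∨ x3) ∧ x3)   [De Morgan]
≡ (((x4 ∨ x1) ∧ (¬x4 ∨ ¬x1)) ∨ x3 ∨ x3) ∧ (¬(((x4 ∨ x1) ∧ ¬(x4 ∧ x1)) ∨ x3) ∨ ¬x3)   [De Morgan]
≡ (((x4 ∨ x1) ∧ (¬x4 ∨ ¬x1)) ∨ x3 ∨ x3) ∧ ((¬((x4 ∨ x1) ∧ ¬(x4 ∧ x1)) ∧ ¬x3) ∨ ¬x3)   [De Morgan]
≡ (((x4 ∨ x1) ∧ (¬x4 ∨ ¬x1)) ∨ x3 ∨ x3) ∧ (((¬(x4 ∨ x1) ∨ ¬¬(x4 ∧ x1)) ∧ ¬x3) ∨ ¬x3)   [De Morgan]
≡ (((x4 ∨ x1) ∧ (¬x4 ∨ ¬x1)) ∨ x3 ∨ x3) ∧ ((((¬x4 ∧ ¬x1) ∨ ¬¬(x4 ∧ x1)) ∧ ¬x3) ∨ ¬x3)   [De Morgan]
≡ (((x4 ∨ x1) ∧ (¬x4 ∨ ¬x1)) ∨ x3 ∨ x3) ∧ ((((¬x4 ∧ ¬x1) ∨ (x4 ∧ x1)) ∧ ¬x3) ∨ ¬x3)   [double negation]
≡ (x4 ∨ x1 ∨ x3 ∨ x3) ∧ (¬x4 ∨ ¬x1 ∨ x3 ∨ x3) ∧ (¬x4 ∨ x4 ∨ ¬x3) ∧ (¬x4 ∨ x1 ∨ ¬x3) ∧ (¬x1 ∨ x4 ∨ ¬x3) ∧ (¬x1 ∨ x1 ∨ ¬x3) ∧ (¬x3 ∨ ¬x3)   [distribute ∨ over ∧]
≡ (x4 ∨ x1 ∨ x3) ∧ (¬x4 ∨ ¬x1 ∨ x3) ∧ ¬x3   [simplify]

(x4 ∨ x1 ∨ x3) ∧ (¬x4 ∨ ¬x1 ∨ x3) ∧ ¬x3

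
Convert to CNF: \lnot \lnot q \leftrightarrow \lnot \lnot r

(\lnot q \lor r) \land (\lnot r \lor q)

\lnot \lnot q \leftrightarrow \lnot \lnot r
⇔ (\lnot \lnot q \to \lnot \lnot r) \land (\lnot \lnot r \to \lnot \lnot q)   — eliminate \leftrightarrow
⇔ (\lnot \lnot \lnot q \lor \lnot \lnot r) \land (\lnot \lnot r \to \lnot \lnot q)   — eliminate \to
⇔ (\lnot \lnot \lnot q \lor \lnot \lnot r) \land (\lnot \lnot \lnot r \lor \lnot \lnot q)   — eliminate \to
⇔ (\lnot q \lor \lnot \lnot r) \land (\lnot \lnot \lnot r \lor \lnot \lnot q)   — double negation
⇔ (\lnot q \lor r) \land (\lnot \lnot \lnot r \lor \lnot \lnot q)   — double negation
⇔ (\lnot q \lor r) \land (\lnot r \lor \lnot \lnot q)   — double negation
⇔ (\lnot q \lor r) \land (\lnot r \lor q)   — double negation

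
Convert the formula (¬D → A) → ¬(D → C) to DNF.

¬D ∧ ¬A ∨ D ∧ ¬C

(¬D → A) → ¬(D → C)
≡ ¬(¬D → A) ∨ ¬(D → C)   [eliminate →]
≡ ¬(¬¬D ∨ A) ∨ ¬(D → C)   [eliminate →]
≡ ¬(¬¬D ∨ A) ∨ ¬(¬D ∨ C)   [eliminate →]
≡ ¬¬¬D ∧ ¬A ∨ ¬(¬D ∨ C)   [De Morgan]
≡ ¬D ∧ ¬A ∨ ¬(¬D ∨ C)   [double negation]
≡ ¬D ∧ ¬A ∨ ¬¬D ∧ ¬C   [De Morgan]
≡ ¬D ∧ ¬A ∨ D ∧ ¬C   [double negation]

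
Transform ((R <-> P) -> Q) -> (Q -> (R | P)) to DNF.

((R <-> P) -> Q) -> (Q -> (R | P))
⇔ ~((R <-> P) -> Q) | (Q -> (R | P))   [eliminate ->]
⇔ ~(~(R <-> P) | Q) | (Q -> (R | P))   [eliminate ->]
⇔ ~(~((R -> P) & (P -> R)) | Q) | (Q -> (R | P))   [eliminate <->]
⇔ ~(~((~R | P) & (P -> R)) | Q) | (Q -> (R | P))   [eliminate ->]
⇔ ~(~((~R | P) & (~P | R)) | Q) | (Q -> (R | P))   [eliminate ->]
⇔ ~(~((~R | P) & (~P | R)) | Q) | ~Q | R | P   [eliminate ->]
⇔ (~~((~R | P) & (~P | R)) & ~Q) | ~Q | R | P   [De Morgan]
⇔ ((~R | P) & (~P | R) & ~Q) | ~Q | R | P   [double negation]
⇔ (~R & ~P & ~Q) | (~R & R & ~Q) | (P & ~P & ~Q) | (P & R & ~Q) | ~Q | R | P   [distribute & over |]
⇔ ~Q | R | P   [simplify]

~Q | R | P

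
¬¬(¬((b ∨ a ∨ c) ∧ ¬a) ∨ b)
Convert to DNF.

¬¬(¬((b ∨ a ∨ c) ∧ ¬a) ∨ b)
⇔ ¬((b ∨ a ∨ c) ∧ ¬a) ∨ b   [double negation]
⇔ ¬(b ∨ a ∨ c) ∨ ¬¬a ∨ b   [De Morgan]
⇔ (¬b ∧ ¬a ∧ ¬c) ∨ ¬¬a ∨ b   [De Morgan]
⇔ (¬b ∧ ¬a ∧ ¬c) ∨ a ∨ b   [double negation]

(¬b ∧ ¬a ∧ ¬c) ∨ a ∨ b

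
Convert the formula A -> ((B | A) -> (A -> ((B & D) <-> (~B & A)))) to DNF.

A -> ((B | A) -> (A -> ((B & D) <-> (~B & A))))
⇔ ~A | ((B | A) -> (A -> ((B & D) <-> (~B & A))))   [eliminate ->]
⇔ ~A | ~(B | A) | (A -> ((B & D) <-> (~B & A)))   [eliminate ->]
⇔ ~A | ~(B | A) | ~A | ((B & D) <-> (~B & A))   [eliminate ->]
⇔ ~A | ~(B | A) | ~A | (((B & D) -> (~B & A)) & ((~B & A) -> (B & D)))   [eliminate <->]
⇔ ~A | ~(B | A) | ~A | ((~(B & D) | (~B & A)) & ((~B & A) -> (B & D)))   [eliminate ->]
⇔ ~A | ~(B | A) | ~A | ((~(B & D) | (~B & A)) & (~(~B & A) | (B & D)))   [eliminate ->]
⇔ ~A | (~B & ~A) | ~A | ((~(B & D) | (~B & A)) & (~(~B & A) | (B & D)))   [De Morgan]
⇔ ~A | (~B & ~A) | ~A | ((~B | ~D | (~B & A)) & (~(~B & A) | (B & D)))   [De Morgan]
⇔ ~A | (~B & ~A) | ~A | ((~B | ~D | (~B & A)) & (~~B | ~A | (B & D)))   [De Morgan]
⇔ ~A | (~B & ~A) | ~A | ((~B | ~D | (~B & A)) & (B | ~A | (B & D)))   [double negation]
⇔ ~A | (~B & ~A) | ~A | (~B & B) | (~B & ~A) | (~B & B & D) | (~D & B) | (~D & ~A) | (~D & B & D) | (~B & A & B) | (~B & A & ~A) | (~B & A & B & D)   [distribute & over |]
⇔ ~A | (~D & B)   [simplify]

~A | (~D & B)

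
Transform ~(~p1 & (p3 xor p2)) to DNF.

p1 | (~p3 & ~p2) | (p2 & p3)

~(~p1 & (p3 xor p2))
⇔ ~(~p1 & ((p3 & ~p2) | (~p3 & p2)))   — expand xor
⇔ ~~p1 | ~((p3 & ~p2) | (~p3 & p2))   — De Morgan
⇔ p1 | ~((p3 & ~p2) | (~p3 & p2))   — double negation
⇔ p1 | (~(p3 & ~p2) & ~(~p3 & p2))   — De Morgan
⇔ p1 | ((~p3 | ~~p2) & ~(~p3 & p2))   — De Morgan
⇔ p1 | ((~p3 | p2) & ~(~p3 & p2))   — double negation
⇔ p1 | ((~p3 | p2) & (~~p3 | ~p2))   — De Morgan
⇔ p1 | ((~p3 | p2) & (p3 | ~p2))   — double negation
⇔ p1 | (~p3 & p3) | (~p3 & ~p2) | (p2 & p3) | (p2 & ~p2)   — distribute & over |
⇔ p1 | (~p3 & ~p2) | (p2 & p3)   — simplify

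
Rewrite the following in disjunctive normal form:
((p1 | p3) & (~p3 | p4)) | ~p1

((p1 | p3) & (~p3 | p4)) | ~p1
≡ (p1 & ~p3) | (p1 & p4) | (p3 & ~p3) | (p3 & p4) | ~p1   — distribute & over |
≡ (p1 & ~p3) | (p1 & p4) | (p3 & p4) | ~p1   — simplify

(p1 & ~p3) | (p1 & p4) | (p3 & p4) | ~p1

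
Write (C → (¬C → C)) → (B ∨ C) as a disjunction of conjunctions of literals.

(C → (¬C → C)) → (B ∨ C)
⇔ ¬(C → (¬C → C)) ∨ B ∨ C   (eliminate →)
⇔ ¬(¬C ∨ (¬C → C)) ∨ B ∨ C   (eliminate →)
⇔ ¬(¬C ∨ ¬¬C ∨ C) ∨ B ∨ C   (eliminate →)
⇔ (¬¬C ∧ ¬¬¬C ∧ ¬C) ∨ B ∨ C   (De Morgan)
⇔ (C ∧ ¬¬¬C ∧ ¬C) ∨ B ∨ C   (double negation)
⇔ (C ∧ ¬C ∧ ¬C) ∨ B ∨ C   (double negation)
⇔ B ∨ C   (simplify)

B ∨ C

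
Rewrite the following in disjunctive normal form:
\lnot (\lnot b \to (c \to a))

\lnot b \land c \land \lnot a

\lnot (\lnot b \to (c \to a))
⇔ \lnot (\lnot \lnot b \lor (c \to a))   — eliminate \to
⇔ \lnot (\lnot \lnot b \lor \lnot c \lor a)   — eliminate \to
⇔ \lnot \lnot \lnot b \land \lnot \lnot c \land \lnot a   — De Morgan
⇔ \lnot b \land \lnot \lnot c \land \lnot a   — double negation
⇔ \lnot b \land c \land \lnot a   — double negation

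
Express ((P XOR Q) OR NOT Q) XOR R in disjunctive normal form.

((P XOR Q) OR NOT Q) XOR R
= (((P XOR Q) OR NOT Q) AND NOT R) OR (NOT ((P XOR Q) OR NOT Q) AND R)   [expand XOR]
= (((P AND NOT Q) OR (NOT P AND Q) OR NOT Q) AND NOT R) OR (NOT ((P XOR Q) OR NOT Q) AND R)   [expand XOR]
= (((P AND NOT Q) OR (NOT P AND Q) OR NOT Q) AND NOT R) OR (NOT ((P AND NOT Q) OR (NOT P AND Q) OR NOT Q) AND R)   [expand XOR]
= (((P AND NOT Q) OR (NOT P AND Q) OR NOT Q) AND NOT R) OR (NOT (P AND NOT Q) AND NOT (NOT P AND Q) AND NOT NOT Q AND R)   [De Morgan]
= (((P AND NOT Q) OR (NOT P AND Q) OR NOT Q) AND NOT R) OR ((NOT P OR NOT NOT Q) AND NOT (NOT P AND Q) AND NOT NOT Q AND R)   [De Morgan]
= (((P AND NOT Q) OR (NOT P AND Q) OR NOT Q) AND NOT R) OR ((NOT P OR Q) AND NOT (NOT P AND Q) AND NOT NOT Q AND R)   [double negation]
= (((P AND NOT Q) OR (NOT P AND Q) OR NOT Q) AND NOT R) OR ((NOT P OR Q) AND (NOT NOT P OR NOT Q) AND NOT NOT Q AND R)   [De Morgan]
= (((P AND NOT Q) OR (NOT P AND Q) OR NOT Q) AND NOT R) OR ((NOT P OR Q) AND (P OR NOT Q) AND NOT NOT Q AND R)   [double negation]
= (((P AND NOT Q) OR (NOT P AND Q) OR NOT Q) AND NOT R) OR ((NOT P OR Q) AND (P OR NOT Q) AND Q AND R)   [double negation]
= (P AND NOT Q AND NOT R) OR (NOT P AND Q AND NOT R) OR (NOT Q AND NOT R) OR (NOT P AND P AND Q AND R) OR (NOT P AND NOT Q AND Q AND R) OR (Q AND P AND Q AND R) OR (Q AND NOT Q AND Q AND R)   [distribute AND over OR]
= (NOT P AND Q AND NOT R) OR (NOT Q AND NOT R) OR (Q AND P AND R)   [simplify]

(NOT P AND Q AND NOT R) OR (NOT Q AND NOT R) OR (Q AND P AND R)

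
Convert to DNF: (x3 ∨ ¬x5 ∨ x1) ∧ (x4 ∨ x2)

x3 ∧ x4 ∨ x3 ∧ x2 ∨ ¬x5 ∧ x4 ∨ ¬x5 ∧ x2 ∨ x1 ∧ x4 ∨ x1 ∧ x2

(x3 ∨ ¬x5 ∨ x1) ∧ (x4 ∨ x2)
⇔ x3 ∧ x4 ∨ x3 ∧ x2 ∨ ¬x5 ∧ x4 ∨ ¬x5 ∧ x2 ∨ x1 ∧ x4 ∨ x1 ∧ x2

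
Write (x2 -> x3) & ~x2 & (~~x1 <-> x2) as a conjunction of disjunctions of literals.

~x2 & (~x1 | x2)

(x2 -> x3) & ~x2 & (~~x1 <-> x2)
⇔ (~x2 | x3) & ~x2 & (~~x1 <-> x2)   [eliminate ->]
⇔ (~x2 | x3) & ~x2 & (~~x1 -> x2) & (x2 -> ~~x1)   [eliminate <->]
⇔ (~x2 | x3) & ~x2 & (~~~x1 | x2) & (x2 -> ~~x1)   [eliminate ->]
⇔ (~x2 | x3) & ~x2 & (~~~x1 | x2) & (~x2 | ~~x1)   [eliminate ->]
⇔ (~x2 | x3) & ~x2 & (~x1 | x2) & (~x2 | ~~x1)   [double negation]
⇔ (~x2 | x3) & ~x2 & (~x1 | x2) & (~x2 | x1)   [double negation]
⇔ ~x2 & (~x1 | x2)   [simplify]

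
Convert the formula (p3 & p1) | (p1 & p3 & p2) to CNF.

(p3 & p1) | (p1 & p3 & p2)
≡ (p3 | p1) & (p3 | p3) & (p3 | p2) & (p1 | p1) & (p1 | p3) & (p1 | p2)   — distribute | over &
≡ p3 & p1   — simplify

p3 & p1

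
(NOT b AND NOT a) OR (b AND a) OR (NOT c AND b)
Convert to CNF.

(NOT b AND NOT a) OR (b AND a) OR (NOT c AND b)
≡ (NOT b OR b OR NOT c) AND (NOT b OR b OR b) AND (NOT b OR a OR NOT c) AND (NOT b OR a OR b) AND (NOT a OR b OR NOT c) AND (NOT a OR b OR b) AND (NOT a OR a OR NOT c) AND (NOT a OR a OR b)   (distribute OR over AND)
≡ (NOT b OR a OR NOT c) AND (NOT a OR b)   (simplify)

(NOT b OR a OR NOT c) AND (NOT a OR b)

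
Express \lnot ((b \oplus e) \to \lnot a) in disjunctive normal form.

(b \land \lnot e \land a) \lor (\lnot b \land e \land a)

\lnot ((b \oplus e) \to \lnot a)
= \lnot (\lnot (b \oplus e) \lor \lnot a)   [eliminate \to]
= \lnot (\lnot ((b \land \lnot e) \lor (\lnot b \land e)) \lor \lnot a)   [expand \oplus]
= \lnot \lnot ((b \land \lnot e) \lor (\lnot b \land e)) \land \lnot \lnot a   [De Morgan]
= ((b \land \lnot e) \lor (\lnot b \land e)) \land \lnot \lnot a   [double negation]
= ((b \land \lnot e) \lor (\lnot b \land e)) \land a   [double negation]
= (b \land \lnot e \land a) \lor (\lnot b \land e \land a)   [distribute \land over \lor]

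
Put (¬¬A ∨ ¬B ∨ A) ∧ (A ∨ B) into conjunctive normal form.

(¬¬A ∨ ¬B ∨ A) ∧ (A ∨ B)
⇔ (A ∨ ¬B ∨ A) ∧ (A ∨ B)   [double negation]
⇔ (A ∨ ¬B) ∧ (A ∨ B)   [simplify]

(A ∨ ¬B) ∧ (A ∨ B)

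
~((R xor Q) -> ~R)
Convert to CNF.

~((R xor Q) -> ~R)
= ~(~(R xor Q) | ~R)   [eliminate ->]
= ~(~((R | Q) & ~(R & Q)) | ~R)   [expand xor]
= ~~((R | Q) & ~(R & Q)) & ~~R   [De Morgan]
= (R | Q) & ~(R & Q) & ~~R   [double negation]
= (R | Q) & (~R | ~Q) & ~~R   [De Morgan]
= (R | Q) & (~R | ~Q) & R   [double negation]
= (~R | ~Q) & R   [simplify]

(~R | ~Q) & R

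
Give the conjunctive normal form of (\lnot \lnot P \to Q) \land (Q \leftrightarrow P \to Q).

(\lnot \lnot P \to Q) \land (Q \leftrightarrow P \to Q)
⇔ (\lnot \lnot \lnot P \lor Q) \land (Q \leftrightarrow P \to Q)
⇔ (\lnot \lnot \lnot P \lor Q) \land (Q \to (P \to Q)) \land ((P \to Q) \to Q)
⇔ (\lnot \lnot \lnot P \lor Q) \land (\lnot Q \lor (P \to Q)) \land ((P \to Q) \to Q)
⇔ (\lnot \lnot \lnot P \lor Q) \land (\lnot Q \lor \lnot P \lor Q) \land ((P \to Q) \to Q)
⇔ (\lnot \lnot \lnot P \lor Q) \land (\lnot Q \lor \lnot P \lor Q) \land (\lnot (P \to Q) \lor Q)
⇔ (\lnot \lnot \lnot P \lor Q) \land (\lnot Q \lor \lnot P \lor Q) \land (\lnot (\lnot P \lor Q) \lor Q)
⇔ (\lnot P \lor Q) \land (\lnot Q \lor \lnot P \lor Q) \land (\lnot (\lnot P \lor Q) \lor Q)
⇔ (\lnot P \lor Q) \land (\lnot Q \lor \lnot P \lor Q) \land (\lnot \lnot P \land \lnot Q \lor Q)
⇔ (\lnot P \lor Q) \land (\lnot Q \lor \lnot P \lor Q) \land (P \land \lnot Q \lor Q)
⇔ (\lnot P \lor Q) \land (\lnot Q \lor \lnot P \lor Q) \land (P \lor Q) \land (\lnot Q \lor Q)
⇔ (\lnot P \lor Q) \land (P \lor Q)

(\lnot P \lor Q) \land (P \lor Q)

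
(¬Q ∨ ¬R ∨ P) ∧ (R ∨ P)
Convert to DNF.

(¬Q ∧ R) ∨ P

(¬Q ∨ ¬R ∨ P) ∧ (R ∨ P)
≡ (¬Q ∧ R) ∨ (¬Q ∧ P) ∨ (¬R ∧ R) ∨ (¬R ∧ P) ∨ (P ∧ R) ∨ (P ∧ P)   [distribute ∧ over ∨]
≡ (¬Q ∧ R) ∨ P   [simplify]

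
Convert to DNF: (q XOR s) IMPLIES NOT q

(s AND q) OR NOT q

(q XOR s) IMPLIES NOT q
≡ NOT (q XOR s) OR NOT q
≡ NOT ((q AND NOT s) OR (NOT q AND s)) OR NOT q
≡ (NOT (q AND NOT s) AND NOT (NOT q AND s)) OR NOT q
≡ ((NOT q OR NOT NOT s) AND NOT (NOT q AND s)) OR NOT q
≡ ((NOT q OR s) AND NOT (NOT q AND s)) OR NOT q
≡ ((NOT q OR s) AND (NOT NOT q OR NOT s)) OR NOT q
≡ ((NOT q OR s) AND (q OR NOT s)) OR NOT q
≡ (NOT q AND q) OR (NOT q AND NOT s) OR (s AND q) OR (s AND NOT s) OR NOT q
≡ (s AND q) OR NOT q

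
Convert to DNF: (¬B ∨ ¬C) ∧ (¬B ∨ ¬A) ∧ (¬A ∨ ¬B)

¬B ∨ (¬C ∧ ¬A)

(¬B ∨ ¬C) ∧ (¬B ∨ ¬A) ∧ (¬A ∨ ¬B)
≡ (¬B ∧ ¬B ∧ ¬A) ∨ (¬B ∧ ¬B ∧ ¬B) ∨ (¬B ∧ ¬A ∧ ¬A) ∨ (¬B ∧ ¬A ∧ ¬B) ∨ (¬C ∧ ¬B ∧ ¬A) ∨ (¬C ∧ ¬B ∧ ¬B) ∨ (¬C ∧ ¬A ∧ ¬A) ∨ (¬C ∧ ¬A ∧ ¬B)   [distribute ∧ over ∨]
≡ ¬B ∨ (¬C ∧ ¬A)   [simplify]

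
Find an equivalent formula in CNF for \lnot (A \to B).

A \land \lnot B

\lnot (A \to B)
⇔ \lnot (\lnot A \lor B)
⇔ \lnot \lnot A \land \lnot B
⇔ A \land \lnot B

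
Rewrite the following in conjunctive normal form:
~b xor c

~b xor c
= (~b | c) & ~(~b & c)   [expand xor]
= (~b | c) & (~~b | ~c)   [De Morgan]
= (~b | c) & (b | ~c)   [double negation]

(~b | c) & (b | ~c)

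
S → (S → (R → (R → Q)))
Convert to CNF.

¬S ∨ ¬R ∨ Q

S → (S → (R → (R → Q)))
= ¬S ∨ (S → (R → (R → Q)))   [eliminate →]
= ¬S ∨ ¬S ∨ (R → (R → Q))   [eliminate →]
= ¬S ∨ ¬S ∨ ¬R ∨ (R → Q)   [eliminate →]
= ¬S ∨ ¬S ∨ ¬R ∨ ¬R ∨ Q   [eliminate →]
= ¬S ∨ ¬R ∨ Q   [simplify]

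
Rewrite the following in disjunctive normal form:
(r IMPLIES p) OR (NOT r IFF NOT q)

(r IMPLIES p) OR (NOT r IFF NOT q)
= NOT r OR p OR (NOT r IFF NOT q)   [eliminate IMPLIES]
= NOT r OR p OR ((NOT r IMPLIES NOT q) AND (NOT q IMPLIES NOT r))   [eliminate IFF]
= NOT r OR p OR ((NOT NOT r OR NOT q) AND (NOT q IMPLIES NOT r))   [eliminate IMPLIES]
= NOT r OR p OR ((NOT NOT r OR NOT q) AND (NOT NOT q OR NOT r))   [eliminate IMPLIES]
= NOT r OR p OR ((r OR NOT q) AND (NOT NOT q OR NOT r))   [double negation]
= NOT r OR p OR ((r OR NOT q) AND (q OR NOT r))   [double negation]
= NOT r OR p OR (r AND q) OR (r AND NOT r) OR (NOT q AND q) OR (NOT q AND NOT r)   [distribute AND over OR]
= NOT r OR p OR (r AND q)   [simplify]

NOT r OR p OR (r AND q)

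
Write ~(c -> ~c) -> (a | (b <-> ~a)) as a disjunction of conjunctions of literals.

~c | a | (~a & b)

~(c -> ~c) -> (a | (b <-> ~a))
= ~~(c -> ~c) | a | (b <-> ~a)
= ~~(~c | ~c) | a | (b <-> ~a)
= ~~(~c | ~c) | a | ((b -> ~a) & (~a -> b))
= ~~(~c | ~c) | a | ((~b | ~a) & (~a -> b))
= ~~(~c | ~c) | a | ((~b | ~a) & (~~a | b))
= ~c | ~c | a | ((~b | ~a) & (~~a | b))
= ~c | ~c | a | ((~b | ~a) & (a | b))
= ~c | ~c | a | (~b & a) | (~b & b) | (~a & a) | (~a & b)
= ~c | a | (~a & b)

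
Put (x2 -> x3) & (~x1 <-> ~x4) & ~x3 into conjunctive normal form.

(~x2 | x3) & (x1 | ~x4) & (x4 | ~x1) & ~x3

(x2 -> x3) & (~x1 <-> ~x4) & ~x3
⇔ (~x2 | x3) & (~x1 <-> ~x4) & ~x3
⇔ (~x2 | x3) & (~x1 -> ~x4) & (~x4 -> ~x1) & ~x3
⇔ (~x2 | x3) & (~~x1 | ~x4) & (~x4 -> ~x1) & ~x3
⇔ (~x2 | x3) & (~~x1 | ~x4) & (~~x4 | ~x1) & ~x3
⇔ (~x2 | x3) & (x1 | ~x4) & (~~x4 | ~x1) & ~x3
⇔ (~x2 | x3) & (x1 | ~x4) & (x4 | ~x1) & ~x3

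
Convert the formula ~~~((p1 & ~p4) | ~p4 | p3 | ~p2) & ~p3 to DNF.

p4 & ~p3 & p2

~~~((p1 & ~p4) | ~p4 | p3 | ~p2) & ~p3
≡ ~((p1 & ~p4) | ~p4 | p3 | ~p2) & ~p3   (double negation)
≡ ~(p1 & ~p4) & ~~p4 & ~p3 & ~~p2 & ~p3   (De Morgan)
≡ (~p1 | ~~p4) & ~~p4 & ~p3 & ~~p2 & ~p3   (De Morgan)
≡ (~p1 | p4) & ~~p4 & ~p3 & ~~p2 & ~p3   (double negation)
≡ (~p1 | p4) & p4 & ~p3 & ~~p2 & ~p3   (double negation)
≡ (~p1 | p4) & p4 & ~p3 & p2 & ~p3   (double negation)
≡ (~p1 & p4 & ~p3 & p2 & ~p3) | (p4 & p4 & ~p3 & p2 & ~p3)   (distribute & over |)
≡ p4 & ~p3 & p2   (simplify)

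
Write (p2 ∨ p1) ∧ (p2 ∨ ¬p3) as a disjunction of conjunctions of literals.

p2 ∨ (p1 ∧ ¬p3)

(p2 ∨ p1) ∧ (p2 ∨ ¬p3)
≡ (p2 ∧ p2) ∨ (p2 ∧ ¬p3) ∨ (p1 ∧ p2) ∨ (p1 ∧ ¬p3)   [distribute ∧ over ∨]
≡ p2 ∨ (p1 ∧ ¬p3)   [simplify]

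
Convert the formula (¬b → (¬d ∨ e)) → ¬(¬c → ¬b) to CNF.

(¬b → (¬d ∨ e)) → ¬(¬c → ¬b)
= ¬(¬b → (¬d ∨ e)) ∨ ¬(¬c → ¬b)   — eliminate →
= ¬(¬¬b ∨ ¬d ∨ e) ∨ ¬(¬c → ¬b)   — eliminate →
= ¬(¬¬b ∨ ¬d ∨ e) ∨ ¬(¬¬c ∨ ¬b)   — eliminate →
= (¬¬¬b ∧ ¬¬d ∧ ¬e) ∨ ¬(¬¬c ∨ ¬b)   — De Morgan
= (¬b ∧ ¬¬d ∧ ¬e) ∨ ¬(¬¬c ∨ ¬b)   — double negation
= (¬b ∧ d ∧ ¬e) ∨ ¬(¬¬c ∨ ¬b)   — double negation
= (¬b ∧ d ∧ ¬e) ∨ (¬¬¬c ∧ ¬¬b)   — De Morgan
= (¬b ∧ d ∧ ¬e) ∨ (¬c ∧ ¬¬b)   — double negation
= (¬b ∧ d ∧ ¬e) ∨ (¬c ∧ b)   — double negation
= (¬b ∨ ¬c) ∧ (¬b ∨ b) ∧ (d ∨ ¬c) ∧ (d ∨ b) ∧ (¬e ∨ ¬c) ∧ (¬e ∨ b)   — distribute ∨ over ∧
= (¬b ∨ ¬c) ∧ (d ∨ ¬c) ∧ (d ∨ b) ∧ (¬e ∨ ¬c) ∧ (¬e ∨ b)   — simplify

(¬b ∨ ¬c) ∧ (d ∨ ¬c) ∧ (d ∨ b) ∧ (¬e ∨ ¬c) ∧ (¬e ∨ b)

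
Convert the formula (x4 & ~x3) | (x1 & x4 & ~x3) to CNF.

(x4 & ~x3) | (x1 & x4 & ~x3)
≡ (x4 | x1) & (x4 | x4) & (x4 | ~x3) & (~x3 | x1) & (~x3 | x4) & (~x3 | ~x3)   — distribute | over &
≡ x4 & ~x3   — simplify

x4 & ~x3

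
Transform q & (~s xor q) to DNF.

q & s

q & (~s xor q)
= q & ((~s & ~q) | (~~s & q))   (expand xor)
= q & ((~s & ~q) | (s & q))   (double negation)
= (q & ~s & ~q) | (q & s & q)   (distribute & over |)
= q & s   (simplify)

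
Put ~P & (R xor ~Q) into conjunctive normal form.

~P & (R | ~Q) & (~R | Q)

~P & (R xor ~Q)
≡ ~P & (R | ~Q) & ~(R & ~Q)   — expand xor
≡ ~P & (R | ~Q) & (~R | ~~Q)   — De Morgan
≡ ~P & (R | ~Q) & (~R | Q)   — double negation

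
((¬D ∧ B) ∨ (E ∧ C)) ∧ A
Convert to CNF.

((¬D ∧ B) ∨ (E ∧ C)) ∧ A
= (¬D ∨ E) ∧ (¬D ∨ C) ∧ (B ∨ E) ∧ (B ∨ C) ∧ A   [distribute ∨ over ∧]

(¬D ∨ E) ∧ (¬D ∨ C) ∧ (B ∨ E) ∧ (B ∨ C) ∧ A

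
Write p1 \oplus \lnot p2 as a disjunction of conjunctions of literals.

p1 \oplus \lnot p2
≡ (p1 \land \lnot \lnot p2) \lor (\lnot p1 \land \lnot p2)   (expand \oplus)
≡ (p1 \land p2) \lor (\lnot p1 \land \lnot p2)   (double negation)

(p1 \land p2) \lor (\lnot p1 \land \lnot p2)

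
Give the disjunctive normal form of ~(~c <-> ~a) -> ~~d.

~(~c <-> ~a) -> ~~d
⇔ ~~(~c <-> ~a) | ~~d   [eliminate ->]
⇔ ~~((~c -> ~a) & (~a -> ~c)) | ~~d   [eliminate <->]
⇔ ~~((~~c | ~a) & (~a -> ~c)) | ~~d   [eliminate ->]
⇔ ~~((~~c | ~a) & (~~a | ~c)) | ~~d   [eliminate ->]
⇔ ((~~c | ~a) & (~~a | ~c)) | ~~d   [double negation]
⇔ ((c | ~a) & (~~a | ~c)) | ~~d   [double negation]
⇔ ((c | ~a) & (a | ~c)) | ~~d   [double negation]
⇔ ((c | ~a) & (a | ~c)) | d   [double negation]
⇔ (c & a) | (c & ~c) | (~a & a) | (~a & ~c) | d   [distribute & over |]
⇔ (c & a) | (~a & ~c) | d   [simplify]

(c & a) | (~a & ~c) | d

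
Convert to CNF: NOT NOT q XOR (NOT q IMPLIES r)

(q OR r) AND NOT q

NOT NOT q XOR (NOT q IMPLIES r)
= (NOT NOT q OR (NOT q IMPLIES r)) AND NOT (NOT NOT q AND (NOT q IMPLIES r))   [expand XOR]
= (NOT NOT q OR NOT NOT q OR r) AND NOT (NOT NOT q AND (NOT q IMPLIES r))   [eliminate IMPLIES]
= (NOT NOT q OR NOT NOT q OR r) AND NOT (NOT NOT q AND (NOT NOT q OR r))   [eliminate IMPLIES]
= (q OR NOT NOT q OR r) AND NOT (NOT NOT q AND (NOT NOT q OR r))   [double negation]
= (q OR q OR r) AND NOT (NOT NOT q AND (NOT NOT q OR r))   [double negation]
= (q OR q OR r) AND (NOT NOT NOT q OR NOT (NOT NOT q OR r))   [De Morgan]
= (q OR q OR r) AND (NOT q OR NOT (NOT NOT q OR r))   [double negation]
= (q OR q OR r) AND (NOT q OR (NOT NOT NOT q AND NOT r))   [De Morgan]
= (q OR q OR r) AND (NOT q OR (NOT q AND NOT r))   [double negation]
= (q OR q OR r) AND (NOT q OR NOT q) AND (NOT q OR NOT r)   [distribute OR over AND]
= (q OR r) AND NOT q   [simplify]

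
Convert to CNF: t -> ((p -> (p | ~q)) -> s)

t -> ((p -> (p | ~q)) -> s)
≡ ~t | ((p -> (p | ~q)) -> s)   (eliminate ->)
≡ ~t | ~(p -> (p | ~q)) | s   (eliminate ->)
≡ ~t | ~(~p | p | ~q) | s   (eliminate ->)
≡ ~t | (~~p & ~p & ~~q) | s   (De Morgan)
≡ ~t | (p & ~p & ~~q) | s   (double negation)
≡ ~t | (p & ~p & q) | s   (double negation)
≡ (~t | p | s) & (~t | ~p | s) & (~t | q | s)   (distribute | over &)

(~t | p | s) & (~t | ~p | s) & (~t | q | s)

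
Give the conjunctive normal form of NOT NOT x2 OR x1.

x2 OR x1

NOT NOT x2 OR x1
≡ x2 OR x1   [double negation]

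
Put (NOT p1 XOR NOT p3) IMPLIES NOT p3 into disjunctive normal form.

(p1 AND p3) OR NOT p3

(NOT p1 XOR NOT p3) IMPLIES NOT p3
⇔ NOT (NOT p1 XOR NOT p3) OR NOT p3   (eliminate IMPLIES)
⇔ NOT ((NOT p1 AND NOT NOT p3) OR (NOT NOT p1 AND NOT p3)) OR NOT p3   (expand XOR)
⇔ (NOT (NOT p1 AND NOT NOT p3) AND NOT (NOT NOT p1 AND NOT p3)) OR NOT p3   (De Morgan)
⇔ ((NOT NOT p1 OR NOT NOT NOT p3) AND NOT (NOT NOT p1 AND NOT p3)) OR NOT p3   (De Morgan)
⇔ ((p1 OR NOT NOT NOT p3) AND NOT (NOT NOT p1 AND NOT p3)) OR NOT p3   (double negation)
⇔ ((p1 OR NOT p3) AND NOT (NOT NOT p1 AND NOT p3)) OR NOT p3   (double negation)
⇔ ((p1 OR NOT p3) AND (NOT NOT NOT p1 OR NOT NOT p3)) OR NOT p3   (De Morgan)
⇔ ((p1 OR NOT p3) AND (NOT p1 OR NOT NOT p3)) OR NOT p3   (double negation)
⇔ ((p1 OR NOT p3) AND (NOT p1 OR p3)) OR NOT p3   (double negation)
⇔ (p1 AND NOT p1) OR (p1 AND p3) OR (NOT p3 AND NOT p1) OR (NOT p3 AND p3) OR NOT p3   (distribute AND over OR)
⇔ (p1 AND p3) OR NOT p3   (simplify)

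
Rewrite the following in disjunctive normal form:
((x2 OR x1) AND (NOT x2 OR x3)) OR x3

(x1 AND NOT x2) OR x3

((x2 OR x1) AND (NOT x2 OR x3)) OR x3
⇔ (x2 AND NOT x2) OR (x2 AND x3) OR (x1 AND NOT x2) OR (x1 AND x3) OR x3   (distribute AND over OR)
⇔ (x1 AND NOT x2) OR x3   (simplify)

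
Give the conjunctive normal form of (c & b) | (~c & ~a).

(c & b) | (~c & ~a)
≡ (c | ~c) & (c | ~a) & (b | ~c) & (b | ~a)   — distribute | over &
≡ (c | ~a) & (b | ~c) & (b | ~a)   — simplify

(c | ~a) & (b | ~c) & (b | ~a)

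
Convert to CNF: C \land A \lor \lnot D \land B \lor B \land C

(C \lor \lnot D) \land (C \lor B) \land (A \lor B)

C \land A \lor \lnot D \land B \lor B \land C
≡ (C \lor \lnot D \lor B) \land (C \lor \lnot D \lor C) \land (C \lor B \lor B) \land (C \lor B \lor C) \land (A \lor \lnot D \lor B) \land (A \lor \lnot D \lor C) \land (A \lor B \lor B) \land (A \lor B \lor C)   (distribute \lor over \land)
≡ (C \lor \lnot D) \land (C \lor B) \land (A \lor B)   (simplify)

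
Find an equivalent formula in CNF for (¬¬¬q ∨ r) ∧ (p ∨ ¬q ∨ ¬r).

(¬q ∨ r) ∧ (p ∨ ¬q ∨ ¬r)

(¬¬¬q ∨ r) ∧ (p ∨ ¬q ∨ ¬r)
= (¬q ∨ r) ∧ (p ∨ ¬q ∨ ¬r)   [double negation]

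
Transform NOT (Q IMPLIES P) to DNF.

Q AND NOT P

NOT (Q IMPLIES P)
≡ NOT (NOT Q OR P)   — eliminate IMPLIES
≡ NOT NOT Q AND NOT P   — De Morgan
≡ Q AND NOT P   — double negation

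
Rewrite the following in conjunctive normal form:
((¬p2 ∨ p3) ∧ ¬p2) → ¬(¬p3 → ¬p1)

(p2 ∨ ¬p3) ∧ (p2 ∨ p1)

((¬p2 ∨ p3) ∧ ¬p2) → ¬(¬p3 → ¬p1)
⇔ ¬((¬p2 ∨ p3) ∧ ¬p2) ∨ ¬(¬p3 → ¬p1)   [eliminate →]
⇔ ¬((¬p2 ∨ p3) ∧ ¬p2) ∨ ¬(¬¬p3 ∨ ¬p1)   [eliminate →]
⇔ ¬(¬p2 ∨ p3) ∨ ¬¬p2 ∨ ¬(¬¬p3 ∨ ¬p1)   [De Morgan]
⇔ (¬¬p2 ∧ ¬p3) ∨ ¬¬p2 ∨ ¬(¬¬p3 ∨ ¬p1)   [De Morgan]
⇔ (p2 ∧ ¬p3) ∨ ¬¬p2 ∨ ¬(¬¬p3 ∨ ¬p1)   [double negation]
⇔ (p2 ∧ ¬p3) ∨ p2 ∨ ¬(¬¬p3 ∨ ¬p1)   [double negation]
⇔ (p2 ∧ ¬p3) ∨ p2 ∨ (¬¬¬p3 ∧ ¬¬p1)   [De Morgan]
⇔ (p2 ∧ ¬p3) ∨ p2 ∨ (¬p3 ∧ ¬¬p1)   [double negation]
⇔ (p2 ∧ ¬p3) ∨ p2 ∨ (¬p3 ∧ p1)   [double negation]
⇔ (p2 ∨ p2 ∨ ¬p3) ∧ (p2 ∨ p2 ∨ p1) ∧ (¬p3 ∨ p2 ∨ ¬p3) ∧ (¬p3 ∨ p2 ∨ p1)   [distribute ∨ over ∧]
⇔ (p2 ∨ ¬p3) ∧ (p2 ∨ p1)   [simplify]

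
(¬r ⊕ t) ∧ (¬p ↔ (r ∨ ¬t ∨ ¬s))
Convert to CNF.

(¬r ⊕ t) ∧ (¬p ↔ (r ∨ ¬t ∨ ¬s))
= (¬r ∨ t) ∧ ¬(¬r ∧ t) ∧ (¬p ↔ (r ∨ ¬t ∨ ¬s))   [expand ⊕]
= (¬r ∨ t) ∧ ¬(¬r ∧ t) ∧ (¬p → (r ∨ ¬t ∨ ¬s)) ∧ ((r ∨ ¬t ∨ ¬s) → ¬p)   [eliminate ↔]
= (¬r ∨ t) ∧ ¬(¬r ∧ t) ∧ (¬¬p ∨ r ∨ ¬t ∨ ¬s) ∧ ((r ∨ ¬t ∨ ¬s) → ¬p)   [eliminate →]
= (¬r ∨ t) ∧ ¬(¬r ∧ t) ∧ (¬¬p ∨ r ∨ ¬t ∨ ¬s) ∧ (¬(r ∨ ¬t ∨ ¬s) ∨ ¬p)   [eliminate →]
= (¬r ∨ t) ∧ (¬¬r ∨ ¬t) ∧ (¬¬p ∨ r ∨ ¬t ∨ ¬s) ∧ (¬(r ∨ ¬t ∨ ¬s) ∨ ¬p)   [De Morgan]
= (¬r ∨ t) ∧ (r ∨ ¬t) ∧ (¬¬p ∨ r ∨ ¬t ∨ ¬s) ∧ (¬(r ∨ ¬t ∨ ¬s) ∨ ¬p)   [double negation]
= (¬r ∨ t) ∧ (r ∨ ¬t) ∧ (p ∨ r ∨ ¬t ∨ ¬s) ∧ (¬(r ∨ ¬t ∨ ¬s) ∨ ¬p)   [double negation]
= (¬r ∨ t) ∧ (r ∨ ¬t) ∧ (p ∨ r ∨ ¬t ∨ ¬s) ∧ ((¬r ∧ ¬¬t ∧ ¬¬s) ∨ ¬p)   [De Morgan]
= (¬r ∨ t) ∧ (r ∨ ¬t) ∧ (p ∨ r ∨ ¬t ∨ ¬s) ∧ ((¬r ∧ t ∧ ¬¬s) ∨ ¬p)   [double negation]
= (¬r ∨ t) ∧ (r ∨ ¬t) ∧ (p ∨ r ∨ ¬t ∨ ¬s) ∧ ((¬r ∧ t ∧ s) ∨ ¬p)   [double negation]
= (¬r ∨ t) ∧ (r ∨ ¬t) ∧ (p ∨ r ∨ ¬t ∨ ¬s) ∧ (¬r ∨ ¬p) ∧ (t ∨ ¬p) ∧ (s ∨ ¬p)   [distribute ∨ over ∧]
= (¬r ∨ t) ∧ (r ∨ ¬t) ∧ (¬r ∨ ¬p) ∧ (t ∨ ¬p) ∧ (s ∨ ¬p)   [simplify]

(¬r ∨ t) ∧ (r ∨ ¬t) ∧ (¬r ∨ ¬p) ∧ (t ∨ ¬p) ∧ (s ∨ ¬p)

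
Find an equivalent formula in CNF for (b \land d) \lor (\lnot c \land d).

(b \land d) \lor (\lnot c \land d)
= (b \lor \lnot c) \land (b \lor d) \land (d \lor \lnot c) \land (d \lor d)   [distribute \lor over \land]
= (b \lor \lnot c) \land d   [simplify]

(b \lor \lnot c) \land d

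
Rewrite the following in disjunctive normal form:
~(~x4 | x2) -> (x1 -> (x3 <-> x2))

~x4 | x2 | ~x1 | (~x3 & ~x2)

~(~x4 | x2) -> (x1 -> (x3 <-> x2))
≡ ~~(~x4 | x2) | (x1 -> (x3 <-> x2))   — eliminate ->
≡ ~~(~x4 | x2) | ~x1 | (x3 <-> x2)   — eliminate ->
≡ ~~(~x4 | x2) | ~x1 | ((x3 -> x2) & (x2 -> x3))   — eliminate <->
≡ ~~(~x4 | x2) | ~x1 | ((~x3 | x2) & (x2 -> x3))   — eliminate ->
≡ ~~(~x4 | x2) | ~x1 | ((~x3 | x2) & (~x2 | x3))   — eliminate ->
≡ ~x4 | x2 | ~x1 | ((~x3 | x2) & (~x2 | x3))   — double negation
≡ ~x4 | x2 | ~x1 | (~x3 & ~x2) | (~x3 & x3) | (x2 & ~x2) | (x2 & x3)   — distribute & over |
≡ ~x4 | x2 | ~x1 | (~x3 & ~x2)   — simplify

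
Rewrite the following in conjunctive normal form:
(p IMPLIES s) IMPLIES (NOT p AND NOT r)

(p OR NOT r) AND (NOT s OR NOT p) AND (NOT s OR NOT r)

(p IMPLIES s) IMPLIES (NOT p AND NOT r)
≡ NOT (p IMPLIES s) OR (NOT p AND NOT r)   (eliminate IMPLIES)
≡ NOT (NOT p OR s) OR (NOT p AND NOT r)   (eliminate IMPLIES)
≡ (NOT NOT p AND NOT s) OR (NOT p AND NOT r)   (De Morgan)
≡ (p AND NOT s) OR (NOT p AND NOT r)   (double negation)
≡ (p OR NOT p) AND (p OR NOT r) AND (NOT s OR NOT p) AND (NOT s OR NOT r)   (distribute OR over AND)
≡ (p OR NOT r) AND (NOT s OR NOT p) AND (NOT s OR NOT r)   (simplify)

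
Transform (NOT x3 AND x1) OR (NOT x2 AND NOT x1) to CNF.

(NOT x3 OR NOT x2) AND (NOT x3 OR NOT x1) AND (x1 OR NOT x2)

(NOT x3 AND x1) OR (NOT x2 AND NOT x1)
= (NOT x3 OR NOT x2) AND (NOT x3 OR NOT x1) AND (x1 OR NOT x2) AND (x1 OR NOT x1)   [distribute OR over AND]
= (NOT x3 OR NOT x2) AND (NOT x3 OR NOT x1) AND (x1 OR NOT x2)   [simplify]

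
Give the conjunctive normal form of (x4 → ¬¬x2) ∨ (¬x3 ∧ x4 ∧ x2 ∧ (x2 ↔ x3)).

¬x4 ∨ x2

(x4 → ¬¬x2) ∨ (¬x3 ∧ x4 ∧ x2 ∧ (x2 ↔ x3))
= ¬x4 ∨ ¬¬x2 ∨ (¬x3 ∧ x4 ∧ x2 ∧ (x2 ↔ x3))   [eliminate →]
= ¬x4 ∨ ¬¬x2 ∨ (¬x3 ∧ x4 ∧ x2 ∧ (x2 → x3) ∧ (x3 → x2))   [eliminate ↔]
= ¬x4 ∨ ¬¬x2 ∨ (¬x3 ∧ x4 ∧ x2 ∧ (¬x2 ∨ x3) ∧ (x3 → x2))   [eliminate →]
= ¬x4 ∨ ¬¬x2 ∨ (¬x3 ∧ x4 ∧ x2 ∧ (¬x2 ∨ x3) ∧ (¬x3 ∨ x2))   [eliminate →]
= ¬x4 ∨ x2 ∨ (¬x3 ∧ x4 ∧ x2 ∧ (¬x2 ∨ x3) ∧ (¬x3 ∨ x2))   [double negation]
= (¬x4 ∨ x2 ∨ ¬x3) ∧ (¬x4 ∨ x2 ∨ x4) ∧ (¬x4 ∨ x2 ∨ x2) ∧ (¬x4 ∨ x2 ∨ ¬x2 ∨ x3) ∧ (¬x4 ∨ x2 ∨ ¬x3 ∨ x2)   [distribute ∨ over ∧]
= ¬x4 ∨ x2   [simplify]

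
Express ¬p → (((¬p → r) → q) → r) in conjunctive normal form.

p ∨ r

¬p → (((¬p → r) → q) → r)
≡ ¬¬p ∨ (((¬p → r) → q) → r)   — eliminate →
≡ ¬¬p ∨ ¬((¬p → r) → q) ∨ r   — eliminate →
≡ ¬¬p ∨ ¬(¬(¬p → r) ∨ q) ∨ r   — eliminate →
≡ ¬¬p ∨ ¬(¬(¬¬p ∨ r) ∨ q) ∨ r   — eliminate →
≡ p ∨ ¬(¬(¬¬p ∨ r) ∨ q) ∨ r   — double negation
≡ p ∨ (¬¬(¬¬p ∨ r) ∧ ¬q) ∨ r   — De Morgan
≡ p ∨ ((¬¬p ∨ r) ∧ ¬q) ∨ r   — double negation
≡ p ∨ ((p ∨ r) ∧ ¬q) ∨ r   — double negation
≡ (p ∨ p ∨ r ∨ r) ∧ (p ∨ ¬q ∨ r)   — distribute ∨ over ∧
≡ p ∨ r   — simplify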